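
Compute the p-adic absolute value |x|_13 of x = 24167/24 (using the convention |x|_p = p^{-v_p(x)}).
|24167/24|_13 = 1/2197

Step 1 — compute v_13(x) by factoring powers of 13 out of the numerator and denominator: v_13(24167/24) = 3. Step 2 — apply |x|_p = p^{-v_p(x)} = 13^{-3} = 1/2197.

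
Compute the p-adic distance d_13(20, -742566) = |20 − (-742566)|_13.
d_13(20, -742566) = 1/371293

Step 1 — x − y = 20 − (-742566) = 742586. Step 2 — v_13(742586) = 5 (factor: 742586 = (13^5 · 2); the sign does not affect v_p). Step 3 — |x − y|_13 = 13^{-5} = 1/371293.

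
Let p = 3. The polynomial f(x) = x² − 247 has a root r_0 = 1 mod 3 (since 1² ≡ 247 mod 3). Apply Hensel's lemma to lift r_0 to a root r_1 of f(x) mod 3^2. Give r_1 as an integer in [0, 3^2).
r_1 = 7 (mod 9)

Hensel's recurrence: r_{i+1} = r_i − f(r_i)·(f′(r_i))^{-1} mod 3^{i+2}, with f′(x) = 2x. Iterate:
  r_0 = 1 (mod 3)
  r_1 = 7 (mod 9)
Final: r_1 = 7, and one checks f(r_1) ≡ 0 mod 3^2.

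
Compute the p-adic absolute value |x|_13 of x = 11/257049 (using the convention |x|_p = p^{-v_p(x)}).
|11/257049|_13 = 28561

Step 1 — compute v_13(x) by factoring powers of 13 out of the numerator and denominator: v_13(11/257049) = -4. Step 2 — apply |x|_p = p^{-v_p(x)} = 13^{4} = 28561.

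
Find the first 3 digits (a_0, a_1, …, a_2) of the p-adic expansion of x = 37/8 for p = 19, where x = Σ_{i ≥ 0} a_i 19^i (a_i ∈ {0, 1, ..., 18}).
(a_0, …, a_2) = (7, 7, 2)

v_19(37/8) = 0 (numerator and denominator both coprime to 19), so x ∈ ℤ_19^×. Compute digits iteratively via a_i = x_i mod 19, x_{i+1} = (x_i − a_i)/19, with x_0 = x:
  x_0 = 37/8;  a_0 = 7;  x_1 = (x_0 − 7)/19 = -1/8
  x_1 = -1/8;  a_1 = 7;  x_2 = (x_1 − 7)/19 = -3/8
  x_2 = -3/8;  a_2 = 2;  x_3 = (x_2 − 2)/19 = -1/8
Digits: (7, 7, 2).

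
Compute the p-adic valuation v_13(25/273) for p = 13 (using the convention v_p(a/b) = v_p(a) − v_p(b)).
v_13(25/273) = -1

Factor powers of 13 from the numerator and denominator of the reduced fraction: 25 = 13^0 · 25 and 273 = 13^1 · 21. Apply v_p(a/b) = v_p(a) − v_p(b): v_13(25/273) = 0 − 1 = -1.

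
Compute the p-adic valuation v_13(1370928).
v_13(1370928) = 4

v_13(n) is the largest exponent k such that 13^k divides n. Factor out: 1370928 = 13^4 · 48. (Sign doesn't affect v_p.) So v_13(1370928) = 4.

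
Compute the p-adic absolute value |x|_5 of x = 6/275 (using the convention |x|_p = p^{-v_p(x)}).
|6/275|_5 = 25

Step 1 — compute v_5(x) by factoring powers of 5 out of the numerator and denominator: v_5(6/275) = -2. Step 2 — apply |x|_p = p^{-v_p(x)} = 5^{2} = 25.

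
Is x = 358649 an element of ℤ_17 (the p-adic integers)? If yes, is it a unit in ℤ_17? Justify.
x ∈ ℤ_17 but not a unit; v_17(x) = 3 > 0

ℤ_17 = {x ∈ ℚ_17 : v_17(x) ≥ 0} and ℤ_17^× = {x ∈ ℤ_17 : v_17(x) = 0}. Here v_17(358649) = v_17(num) − v_17(den) = 3; compare against these criteria.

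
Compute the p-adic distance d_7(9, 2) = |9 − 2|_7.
d_7(9, 2) = 1/7

Step 1 — x − y = 9 − 2 = 7. Step 2 — v_7(7) = 1 (factor: 7 = (7^1 · 1); the sign does not affect v_p). Step 3 — |x − y|_7 = 7^{-1} = 1/7.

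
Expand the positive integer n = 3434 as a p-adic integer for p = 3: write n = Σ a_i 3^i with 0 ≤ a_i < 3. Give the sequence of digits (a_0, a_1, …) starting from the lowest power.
(a_0, a_1, …) = (2, 1, 0, 1, 0, 2, 1, 1)

Repeated division by 3 gives the digits low-to-high: 3434 = 2 + 1·3^1 + 1·3^3 + 2·3^5 + 1·3^6 + 1·3^7. Digit sequence: (2, 1, 0, 1, 0, 2, 1, 1).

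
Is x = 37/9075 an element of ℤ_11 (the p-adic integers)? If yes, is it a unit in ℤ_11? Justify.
x ∉ ℤ_11 (v_11(x) = -2 < 0)

ℤ_11 = {x ∈ ℚ_11 : v_11(x) ≥ 0} and ℤ_11^× = {x ∈ ℤ_11 : v_11(x) = 0}. Here v_11(37/9075) = v_11(num) − v_11(den) = -2; compare against these criteria.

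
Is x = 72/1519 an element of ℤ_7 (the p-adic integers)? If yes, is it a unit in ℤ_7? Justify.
x ∉ ℤ_7 (v_7(x) = -2 < 0)

ℤ_7 = {x ∈ ℚ_7 : v_7(x) ≥ 0} and ℤ_7^× = {x ∈ ℤ_7 : v_7(x) = 0}. Here v_7(72/1519) = v_7(num) − v_7(den) = -2; compare against these criteria.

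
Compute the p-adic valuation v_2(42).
v_2(42) = 1

v_2(n) is the largest exponent k such that 2^k divides n. Factor out: 42 = 2^1 · 21. (Sign doesn't affect v_p.) So v_2(42) = 1.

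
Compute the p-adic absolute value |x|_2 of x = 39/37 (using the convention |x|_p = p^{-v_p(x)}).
|39/37|_2 = 1

Step 1 — compute v_2(x) by factoring powers of 2 out of the numerator and denominator: v_2(39/37) = 0. Step 2 — apply |x|_p = p^{-v_p(x)} = 2^{0} = 1.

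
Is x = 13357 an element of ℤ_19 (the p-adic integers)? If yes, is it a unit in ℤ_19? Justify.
x ∈ ℤ_19 but not a unit; v_19(x) = 2 > 0

ℤ_19 = {x ∈ ℚ_19 : v_19(x) ≥ 0} and ℤ_19^× = {x ∈ ℤ_19 : v_19(x) = 0}. Here v_19(13357) = v_19(num) − v_19(den) = 2; compare against these criteria.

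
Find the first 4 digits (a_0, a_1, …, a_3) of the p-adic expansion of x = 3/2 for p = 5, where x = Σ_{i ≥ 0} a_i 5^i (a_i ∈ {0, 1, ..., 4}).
(a_0, …, a_3) = (4, 2, 2, 2)

v_5(3/2) = 0 (numerator and denominator both coprime to 5), so x ∈ ℤ_5^×. Compute digits iteratively via a_i = x_i mod 5, x_{i+1} = (x_i − a_i)/5, with x_0 = x:
  x_0 = 3/2;  a_0 = 4;  x_1 = (x_0 − 4)/5 = -1/2
  x_1 = -1/2;  a_1 = 2;  x_2 = (x_1 − 2)/5 = -1/2
  x_2 = -1/2;  a_2 = 2;  x_3 = (x_2 − 2)/5 = -1/2
  x_3 = -1/2;  a_3 = 2;  x_4 = (x_3 − 2)/5 = -1/2
Digits: (4, 2, 2, 2).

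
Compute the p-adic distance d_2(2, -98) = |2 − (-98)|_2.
d_2(2, -98) = 1/4

Step 1 — x − y = 2 − (-98) = 100. Step 2 — v_2(100) = 2 (factor: 100 = (2^2 · 25); the sign does not affect v_p). Step 3 — |x − y|_2 = 2^{-2} = 1/4.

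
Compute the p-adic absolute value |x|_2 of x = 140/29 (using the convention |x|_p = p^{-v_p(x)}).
|140/29|_2 = 1/4

Step 1 — compute v_2(x) by factoring powers of 2 out of the numerator and denominator: v_2(140/29) = 2. Step 2 — apply |x|_p = p^{-v_p(x)} = 2^{-2} = 1/4.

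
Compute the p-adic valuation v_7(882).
v_7(882) = 2

v_7(n) is the largest exponent k such that 7^k divides n. Factor out: 882 = 7^2 · 18. (Sign doesn't affect v_p.) So v_7(882) = 2.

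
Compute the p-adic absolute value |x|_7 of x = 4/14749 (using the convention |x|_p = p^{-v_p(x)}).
|4/14749|_7 = 343

Step 1 — compute v_7(x) by factoring powers of 7 out of the numerator and denominator: v_7(4/14749) = -3. Step 2 — apply |x|_p = p^{-v_p(x)} = 7^{3} = 343.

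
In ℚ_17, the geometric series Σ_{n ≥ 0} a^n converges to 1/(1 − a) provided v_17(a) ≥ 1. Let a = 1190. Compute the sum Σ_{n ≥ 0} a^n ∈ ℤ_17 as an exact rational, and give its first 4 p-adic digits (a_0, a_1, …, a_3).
Σ a^n = 1/(1 − a) = -1/1189;  first 4 digits = (1, 2, 8, 7)

v_17(a) = 1 ≥ 1, so the series converges in ℤ_17 to 1/(1 − a) = 1/(1 − 1190) = -1/1189. Expand this rational in ℤ_17: compute digits iteratively via d_i = x_i mod 17, x_{i+1} = (x_i − d_i)/17. The first 4 digits are (1, 2, 8, 7).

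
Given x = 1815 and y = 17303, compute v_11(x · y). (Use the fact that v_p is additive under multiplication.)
v_11(31404945) = 5

v_p(x) = 2 (factor: 1815 = 11^2 · 15); v_p(y) = 3 (factor: 17303 = 11^3 · 13). Additivity: v_p(xy) = v_p(x) + v_p(y) = 2 + 3 = 5. (Direct check: xy = 31404945 = 11^5 · (195).)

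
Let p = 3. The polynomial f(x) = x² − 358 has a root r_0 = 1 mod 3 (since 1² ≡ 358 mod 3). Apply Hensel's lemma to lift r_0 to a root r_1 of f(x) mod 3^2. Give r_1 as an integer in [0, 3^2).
r_1 = 4 (mod 9)

Hensel's recurrence: r_{i+1} = r_i − f(r_i)·(f′(r_i))^{-1} mod 3^{i+2}, with f′(x) = 2x. Iterate:
  r_0 = 1 (mod 3)
  r_1 = 4 (mod 9)
Final: r_1 = 4, and one checks f(r_1) ≡ 0 mod 3^2.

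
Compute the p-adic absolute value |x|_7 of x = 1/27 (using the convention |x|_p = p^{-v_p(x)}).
|1/27|_7 = 1

Step 1 — compute v_7(x) by factoring powers of 7 out of the numerator and denominator: v_7(1/27) = 0. Step 2 — apply |x|_p = p^{-v_p(x)} = 7^{0} = 1.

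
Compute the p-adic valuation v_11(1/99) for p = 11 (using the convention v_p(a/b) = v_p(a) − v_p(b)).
v_11(1/99) = -1

Factor powers of 11 from the numerator and denominator of the reduced fraction: 1 = 11^0 · 1 and 99 = 11^1 · 9. Apply v_p(a/b) = v_p(a) − v_p(b): v_11(1/99) = 0 − 1 = -1.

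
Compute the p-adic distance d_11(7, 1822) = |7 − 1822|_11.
d_11(7, 1822) = 1/121

Step 1 — x − y = 7 − 1822 = -1815. Step 2 — v_11(-1815) = 2 (factor: -1815 = −(11^2 · 15); the sign does not affect v_p). Step 3 — |x − y|_11 = 11^{-2} = 1/121.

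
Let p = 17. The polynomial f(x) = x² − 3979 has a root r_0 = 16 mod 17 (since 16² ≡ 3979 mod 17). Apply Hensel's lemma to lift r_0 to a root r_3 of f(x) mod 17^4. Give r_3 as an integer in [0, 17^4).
r_3 = 32979 (mod 83521)

Hensel's recurrence: r_{i+1} = r_i − f(r_i)·(f′(r_i))^{-1} mod 17^{i+2}, with f′(x) = 2x. Iterate:
  r_0 = 16 (mod 17)
  r_1 = 33 (mod 289)
  r_2 = 3501 (mod 4913)
  r_3 = 32979 (mod 83521)
Final: r_3 = 32979, and one checks f(r_3) ≡ 0 mod 17^4.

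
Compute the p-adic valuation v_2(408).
v_2(408) = 3

v_2(n) is the largest exponent k such that 2^k divides n. Factor out: 408 = 2^3 · 51. (Sign doesn't affect v_p.) So v_2(408) = 3.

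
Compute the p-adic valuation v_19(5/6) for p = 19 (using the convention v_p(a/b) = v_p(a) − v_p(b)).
v_19(5/6) = 0

Factor powers of 19 from the numerator and denominator of the reduced fraction: 5 = 19^0 · 5 and 6 = 19^0 · 6. Apply v_p(a/b) = v_p(a) − v_p(b): v_19(5/6) = 0 − 0 = 0.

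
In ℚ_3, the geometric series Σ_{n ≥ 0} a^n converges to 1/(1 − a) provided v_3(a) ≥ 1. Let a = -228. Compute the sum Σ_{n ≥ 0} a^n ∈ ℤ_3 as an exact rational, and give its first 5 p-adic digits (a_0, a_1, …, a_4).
Σ a^n = 1/(1 − a) = 1/229;  first 5 digits = (1, 2, 2, 1, 0)

v_3(a) = 1 ≥ 1, so the series converges in ℤ_3 to 1/(1 − a) = 1/(1 − (-228)) = 1/229. Expand this rational in ℤ_3: compute digits iteratively via d_i = x_i mod 3, x_{i+1} = (x_i − d_i)/3. The first 5 digits are (1, 2, 2, 1, 0).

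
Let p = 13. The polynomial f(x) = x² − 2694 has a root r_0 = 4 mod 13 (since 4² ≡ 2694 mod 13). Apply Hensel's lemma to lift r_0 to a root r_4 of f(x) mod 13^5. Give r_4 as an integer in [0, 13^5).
r_4 = 362379 (mod 371293)

Hensel's recurrence: r_{i+1} = r_i − f(r_i)·(f′(r_i))^{-1} mod 13^{i+2}, with f′(x) = 2x. Iterate:
  r_0 = 4 (mod 13)
  r_1 = 43 (mod 169)
  r_2 = 2071 (mod 2197)
  r_3 = 19647 (mod 28561)
  r_4 = 362379 (mod 371293)
Final: r_4 = 362379, and one checks f(r_4) ≡ 0 mod 13^5.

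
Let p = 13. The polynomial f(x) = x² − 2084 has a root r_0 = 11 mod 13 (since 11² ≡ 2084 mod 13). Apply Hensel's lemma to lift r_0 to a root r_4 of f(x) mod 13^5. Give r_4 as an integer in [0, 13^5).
r_4 = 170337 (mod 371293)

Hensel's recurrence: r_{i+1} = r_i − f(r_i)·(f′(r_i))^{-1} mod 13^{i+2}, with f′(x) = 2x. Iterate:
  r_0 = 11 (mod 13)
  r_1 = 154 (mod 169)
  r_2 = 1168 (mod 2197)
  r_3 = 27532 (mod 28561)
  r_4 = 170337 (mod 371293)
Final: r_4 = 170337, and one checks f(r_4) ≡ 0 mod 13^5.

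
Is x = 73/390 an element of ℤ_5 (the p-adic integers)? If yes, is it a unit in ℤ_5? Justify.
x ∉ ℤ_5 (v_5(x) = -1 < 0)

ℤ_5 = {x ∈ ℚ_5 : v_5(x) ≥ 0} and ℤ_5^× = {x ∈ ℤ_5 : v_5(x) = 0}. Here v_5(73/390) = v_5(num) − v_5(den) = -1; compare against these criteria.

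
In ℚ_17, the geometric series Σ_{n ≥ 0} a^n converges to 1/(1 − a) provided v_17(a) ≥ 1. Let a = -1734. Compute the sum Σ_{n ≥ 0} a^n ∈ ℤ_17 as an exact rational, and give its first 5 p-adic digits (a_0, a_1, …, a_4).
Σ a^n = 1/(1 − a) = 1/1735;  first 5 digits = (1, 0, 11, 16, 1)

v_17(a) = 2 ≥ 1, so the series converges in ℤ_17 to 1/(1 − a) = 1/(1 − (-1734)) = 1/1735. Expand this rational in ℤ_17: compute digits iteratively via d_i = x_i mod 17, x_{i+1} = (x_i − d_i)/17. The first 5 digits are (1, 0, 11, 16, 1).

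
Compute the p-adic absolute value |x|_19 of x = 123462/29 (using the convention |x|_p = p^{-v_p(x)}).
|123462/29|_19 = 1/6859

Step 1 — compute v_19(x) by factoring powers of 19 out of the numerator and denominator: v_19(123462/29) = 3. Step 2 — apply |x|_p = p^{-v_p(x)} = 19^{-3} = 1/6859.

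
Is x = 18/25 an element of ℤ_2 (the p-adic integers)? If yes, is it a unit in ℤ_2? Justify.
x ∈ ℤ_2 but not a unit; v_2(x) = 1 > 0

ℤ_2 = {x ∈ ℚ_2 : v_2(x) ≥ 0} and ℤ_2^× = {x ∈ ℤ_2 : v_2(x) = 0}. Here v_2(18/25) = v_2(num) − v_2(den) = 1; compare against these criteria.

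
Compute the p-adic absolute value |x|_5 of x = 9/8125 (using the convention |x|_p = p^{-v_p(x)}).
|9/8125|_5 = 625

Step 1 — compute v_5(x) by factoring powers of 5 out of the numerator and denominator: v_5(9/8125) = -4. Step 2 — apply |x|_p = p^{-v_p(x)} = 5^{4} = 625.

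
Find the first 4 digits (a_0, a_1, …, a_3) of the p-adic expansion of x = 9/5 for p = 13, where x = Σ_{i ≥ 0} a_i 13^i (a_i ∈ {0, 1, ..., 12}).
(a_0, …, a_3) = (7, 10, 7, 2)

v_13(9/5) = 0 (numerator and denominator both coprime to 13), so x ∈ ℤ_13^×. Compute digits iteratively via a_i = x_i mod 13, x_{i+1} = (x_i − a_i)/13, with x_0 = x:
  x_0 = 9/5;  a_0 = 7;  x_1 = (x_0 − 7)/13 = -2/5
  x_1 = -2/5;  a_1 = 10;  x_2 = (x_1 − 10)/13 = -4/5
  x_2 = -4/5;  a_2 = 7;  x_3 = (x_2 − 7)/13 = -3/5
  x_3 = -3/5;  a_3 = 2;  x_4 = (x_3 − 2)/13 = -1/5
Digits: (7, 10, 7, 2).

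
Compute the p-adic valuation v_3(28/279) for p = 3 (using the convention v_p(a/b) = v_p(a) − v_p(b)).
v_3(28/279) = -2

Factor powers of 3 from the numerator and denominator of the reduced fraction: 28 = 3^0 · 28 and 279 = 3^2 · 31. Apply v_p(a/b) = v_p(a) − v_p(b): v_3(28/279) = 0 − 2 = -2.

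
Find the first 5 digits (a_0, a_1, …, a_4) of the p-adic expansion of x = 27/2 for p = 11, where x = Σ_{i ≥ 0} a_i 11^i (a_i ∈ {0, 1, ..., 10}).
(a_0, …, a_4) = (8, 6, 5, 5, 5)

v_11(27/2) = 0 (numerator and denominator both coprime to 11), so x ∈ ℤ_11^×. Compute digits iteratively via a_i = x_i mod 11, x_{i+1} = (x_i − a_i)/11, with x_0 = x:
  x_0 = 27/2;  a_0 = 8;  x_1 = (x_0 − 8)/11 = 1/2
  x_1 = 1/2;  a_1 = 6;  x_2 = (x_1 − 6)/11 = -1/2
  x_2 = -1/2;  a_2 = 5;  x_3 = (x_2 − 5)/11 = -1/2
  x_3 = -1/2;  a_3 = 5;  x_4 = (x_3 − 5)/11 = -1/2
  x_4 = -1/2;  a_4 = 5;  x_5 = (x_4 − 5)/11 = -1/2
Digits: (8, 6, 5, 5, 5).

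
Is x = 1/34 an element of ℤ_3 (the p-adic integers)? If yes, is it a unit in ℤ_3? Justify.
x ∈ ℤ_3^× (unit); v_3(x) = 0

ℤ_3 = {x ∈ ℚ_3 : v_3(x) ≥ 0} and ℤ_3^× = {x ∈ ℤ_3 : v_3(x) = 0}. Here v_3(1/34) = v_3(num) − v_3(den) = 0; compare against these criteria.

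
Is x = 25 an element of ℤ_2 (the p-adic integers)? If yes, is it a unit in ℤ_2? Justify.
x ∈ ℤ_2^× (unit); v_2(x) = 0

ℤ_2 = {x ∈ ℚ_2 : v_2(x) ≥ 0} and ℤ_2^× = {x ∈ ℤ_2 : v_2(x) = 0}. Here v_2(25) = v_2(num) − v_2(den) = 0; compare against these criteria.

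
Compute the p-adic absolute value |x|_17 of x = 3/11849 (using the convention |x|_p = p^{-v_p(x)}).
|3/11849|_17 = 289

Step 1 — compute v_17(x) by factoring powers of 17 out of the numerator and denominator: v_17(3/11849) = -2. Step 2 — apply |x|_p = p^{-v_p(x)} = 17^{2} = 289.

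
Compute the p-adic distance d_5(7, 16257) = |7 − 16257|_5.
d_5(7, 16257) = 1/625

Step 1 — x − y = 7 − 16257 = -16250. Step 2 — v_5(-16250) = 4 (factor: -16250 = −(5^4 · 26); the sign does not affect v_p). Step 3 — |x − y|_5 = 5^{-4} = 1/625.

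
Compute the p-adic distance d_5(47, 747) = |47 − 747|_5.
d_5(47, 747) = 1/25

Step 1 — x − y = 47 − 747 = -700. Step 2 — v_5(-700) = 2 (factor: -700 = −(5^2 · 28); the sign does not affect v_p). Step 3 — |x − y|_5 = 5^{-2} = 1/25.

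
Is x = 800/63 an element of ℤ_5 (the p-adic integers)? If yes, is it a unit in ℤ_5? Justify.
x ∈ ℤ_5 but not a unit; v_5(x) = 2 > 0

ℤ_5 = {x ∈ ℚ_5 : v_5(x) ≥ 0} and ℤ_5^× = {x ∈ ℤ_5 : v_5(x) = 0}. Here v_5(800/63) = v_5(num) − v_5(den) = 2; compare against these criteria.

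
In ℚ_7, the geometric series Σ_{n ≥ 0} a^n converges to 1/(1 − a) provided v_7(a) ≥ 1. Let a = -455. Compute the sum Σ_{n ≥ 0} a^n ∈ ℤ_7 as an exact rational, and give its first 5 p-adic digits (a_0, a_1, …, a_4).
Σ a^n = 1/(1 − a) = 1/456;  first 5 digits = (1, 5, 1, 6, 6)

v_7(a) = 1 ≥ 1, so the series converges in ℤ_7 to 1/(1 − a) = 1/(1 − (-455)) = 1/456. Expand this rational in ℤ_7: compute digits iteratively via d_i = x_i mod 7, x_{i+1} = (x_i − d_i)/7. The first 5 digits are (1, 5, 1, 6, 6).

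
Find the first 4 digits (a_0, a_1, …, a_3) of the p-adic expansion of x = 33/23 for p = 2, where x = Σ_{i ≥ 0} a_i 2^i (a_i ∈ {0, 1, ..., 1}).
(a_0, …, a_3) = (1, 1, 1, 0)

v_2(33/23) = 0 (numerator and denominator both coprime to 2), so x ∈ ℤ_2^×. Compute digits iteratively via a_i = x_i mod 2, x_{i+1} = (x_i − a_i)/2, with x_0 = x:
  x_0 = 33/23;  a_0 = 1;  x_1 = (x_0 − 1)/2 = 5/23
  x_1 = 5/23;  a_1 = 1;  x_2 = (x_1 − 1)/2 = -9/23
  x_2 = -9/23;  a_2 = 1;  x_3 = (x_2 − 1)/2 = -16/23
  x_3 = -16/23;  a_3 = 0;  x_4 = (x_3 − 0)/2 = -8/23
Digits: (1, 1, 1, 0).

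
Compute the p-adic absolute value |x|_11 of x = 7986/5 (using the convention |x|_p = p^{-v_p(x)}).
|7986/5|_11 = 1/1331

Step 1 — compute v_11(x) by factoring powers of 11 out of the numerator and denominator: v_11(7986/5) = 3. Step 2 — apply |x|_p = p^{-v_p(x)} = 11^{-3} = 1/1331.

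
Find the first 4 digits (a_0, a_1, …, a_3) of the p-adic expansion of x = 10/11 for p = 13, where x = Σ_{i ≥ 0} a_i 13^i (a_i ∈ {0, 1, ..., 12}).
(a_0, …, a_3) = (8, 3, 8, 10)

v_13(10/11) = 0 (numerator and denominator both coprime to 13), so x ∈ ℤ_13^×. Compute digits iteratively via a_i = x_i mod 13, x_{i+1} = (x_i − a_i)/13, with x_0 = x:
  x_0 = 10/11;  a_0 = 8;  x_1 = (x_0 − 8)/13 = -6/11
  x_1 = -6/11;  a_1 = 3;  x_2 = (x_1 − 3)/13 = -3/11
  x_2 = -3/11;  a_2 = 8;  x_3 = (x_2 − 8)/13 = -7/11
  x_3 = -7/11;  a_3 = 10;  x_4 = (x_3 − 10)/13 = -9/11
Digits: (8, 3, 8, 10).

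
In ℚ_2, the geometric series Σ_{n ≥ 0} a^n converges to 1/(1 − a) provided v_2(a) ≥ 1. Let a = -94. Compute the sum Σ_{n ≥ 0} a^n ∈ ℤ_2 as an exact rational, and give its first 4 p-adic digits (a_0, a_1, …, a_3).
Σ a^n = 1/(1 − a) = 1/95;  first 4 digits = (1, 1, 1, 1)

v_2(a) = 1 ≥ 1, so the series converges in ℤ_2 to 1/(1 − a) = 1/(1 − (-94)) = 1/95. Expand this rational in ℤ_2: compute digits iteratively via d_i = x_i mod 2, x_{i+1} = (x_i − d_i)/2. The first 4 digits are (1, 1, 1, 1).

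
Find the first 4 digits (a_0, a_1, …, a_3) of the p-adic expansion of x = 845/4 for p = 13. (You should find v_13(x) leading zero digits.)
(a_0, …, a_3) = (0, 0, 11, 9)

v_13(845/4) = 2, so a_0 = ... = a_1 = 0. Factor out: x = 13^2 · u with u = 5/4 a unit in ℤ_13. Expand u iteratively via a_{v+i} = u_i mod 13, u_{i+1} = (u_i − a_{v+i})/13:
  u_0 = 5/4;  a_2 = 11;  u_1 = (u_0 − 11)/13 = -3/4
  u_1 = -3/4;  a_3 = 9;  u_2 = (u_1 − 9)/13 = -3/4
Digits: (0, 0, 11, 9).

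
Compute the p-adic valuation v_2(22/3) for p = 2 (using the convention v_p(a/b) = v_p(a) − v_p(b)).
v_2(22/3) = 1

Factor powers of 2 from the numerator and denominator of the reduced fraction: 22 = 2^1 · 11 and 3 = 2^0 · 3. Apply v_p(a/b) = v_p(a) − v_p(b): v_2(22/3) = 1 − 0 = 1.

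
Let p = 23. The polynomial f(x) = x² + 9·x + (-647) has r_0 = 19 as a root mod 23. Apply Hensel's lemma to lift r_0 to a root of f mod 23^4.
r_3 = 54621 (mod 279841)

Hensel: r_{i+1} = r_i − f(r_i)·(f′(r_i))^{-1} mod 23^{i+2}, f′(x) = 2x + 9. Iterate:
  r_0 = 19 (mod 23)
  r_1 = 134 (mod 529)
  r_2 = 5953 (mod 12167)
  r_3 = 54621 (mod 279841)
Final: r = 54621 satisfies f(r) ≡ 0 mod 23^4.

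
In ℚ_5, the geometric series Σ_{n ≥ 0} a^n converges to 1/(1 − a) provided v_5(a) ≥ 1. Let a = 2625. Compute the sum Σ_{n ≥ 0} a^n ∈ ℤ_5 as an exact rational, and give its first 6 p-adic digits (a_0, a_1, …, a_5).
Σ a^n = 1/(1 − a) = -1/2624;  first 6 digits = (1, 0, 0, 1, 4, 0)

v_5(a) = 3 ≥ 1, so the series converges in ℤ_5 to 1/(1 − a) = 1/(1 − 2625) = -1/2624. Expand this rational in ℤ_5: compute digits iteratively via d_i = x_i mod 5, x_{i+1} = (x_i − d_i)/5. The first 6 digits are (1, 0, 0, 1, 4, 0).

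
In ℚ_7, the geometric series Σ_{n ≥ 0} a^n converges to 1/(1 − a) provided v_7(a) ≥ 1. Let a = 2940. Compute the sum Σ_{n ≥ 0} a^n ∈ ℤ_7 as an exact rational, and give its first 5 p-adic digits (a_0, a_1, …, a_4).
Σ a^n = 1/(1 − a) = -1/2939;  first 5 digits = (1, 0, 4, 1, 3)

v_7(a) = 2 ≥ 1, so the series converges in ℤ_7 to 1/(1 − a) = 1/(1 − 2940) = -1/2939. Expand this rational in ℤ_7: compute digits iteratively via d_i = x_i mod 7, x_{i+1} = (x_i − d_i)/7. The first 5 digits are (1, 0, 4, 1, 3).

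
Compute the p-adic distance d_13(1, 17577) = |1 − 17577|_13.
d_13(1, 17577) = 1/2197

Step 1 — x − y = 1 − 17577 = -17576. Step 2 — v_13(-17576) = 3 (factor: -17576 = −(13^3 · 8); the sign does not affect v_p). Step 3 — |x − y|_13 = 13^{-3} = 1/2197.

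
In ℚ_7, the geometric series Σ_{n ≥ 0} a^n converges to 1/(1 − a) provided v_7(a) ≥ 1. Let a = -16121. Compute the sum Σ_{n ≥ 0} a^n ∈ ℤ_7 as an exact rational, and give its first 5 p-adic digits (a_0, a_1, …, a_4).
Σ a^n = 1/(1 − a) = 1/16122;  first 5 digits = (1, 0, 0, 2, 0)

v_7(a) = 3 ≥ 1, so the series converges in ℤ_7 to 1/(1 − a) = 1/(1 − (-16121)) = 1/16122. Expand this rational in ℤ_7: compute digits iteratively via d_i = x_i mod 7, x_{i+1} = (x_i − d_i)/7. The first 5 digits are (1, 0, 0, 2, 0).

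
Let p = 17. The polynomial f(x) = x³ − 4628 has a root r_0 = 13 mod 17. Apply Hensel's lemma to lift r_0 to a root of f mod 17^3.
r_2 = 3634 (mod 4913)

Hensel: r_{i+1} = r_i − f(r_i)/f′(r_i) mod 17^{i+2}, where f′(x) = 3x². Iterate:
  r_0 = 13 (mod 17)
  r_1 = 166 (mod 289)
  r_2 = 3634 (mod 4913)
Final: r = 3634 with f(r) ≡ 0 mod 17^3.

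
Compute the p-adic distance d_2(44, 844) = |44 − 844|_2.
d_2(44, 844) = 1/32

Step 1 — x − y = 44 − 844 = -800. Step 2 — v_2(-800) = 5 (factor: -800 = −(2^5 · 25); the sign does not affect v_p). Step 3 — |x − y|_2 = 2^{-5} = 1/32.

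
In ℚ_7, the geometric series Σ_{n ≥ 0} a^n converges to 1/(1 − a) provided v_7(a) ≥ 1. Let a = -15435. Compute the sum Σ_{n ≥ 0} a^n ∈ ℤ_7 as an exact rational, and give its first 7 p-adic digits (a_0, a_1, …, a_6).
Σ a^n = 1/(1 − a) = 1/15436;  first 7 digits = (1, 0, 0, 4, 0, 6, 1)

v_7(a) = 3 ≥ 1, so the series converges in ℤ_7 to 1/(1 − a) = 1/(1 − (-15435)) = 1/15436. Expand this rational in ℤ_7: compute digits iteratively via d_i = x_i mod 7, x_{i+1} = (x_i − d_i)/7. The first 7 digits are (1, 0, 0, 4, 0, 6, 1).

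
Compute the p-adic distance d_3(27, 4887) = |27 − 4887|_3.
d_3(27, 4887) = 1/243

Step 1 — x − y = 27 − 4887 = -4860. Step 2 — v_3(-4860) = 5 (factor: -4860 = −(3^5 · 20); the sign does not affect v_p). Step 3 — |x − y|_3 = 3^{-5} = 1/243.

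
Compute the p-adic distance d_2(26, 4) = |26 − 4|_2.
d_2(26, 4) = 1/2

Step 1 — x − y = 26 − 4 = 22. Step 2 — v_2(22) = 1 (factor: 22 = (2^1 · 11); the sign does not affect v_p). Step 3 — |x − y|_2 = 2^{-1} = 1/2.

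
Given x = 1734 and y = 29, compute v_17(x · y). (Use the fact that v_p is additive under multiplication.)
v_17(50286) = 2

v_p(x) = 2 (factor: 1734 = 17^2 · 6); v_p(y) = 0 (factor: 29 = 17^0 · 29). Additivity: v_p(xy) = v_p(x) + v_p(y) = 2 + 0 = 2. (Direct check: xy = 50286 = 17^2 · (174).)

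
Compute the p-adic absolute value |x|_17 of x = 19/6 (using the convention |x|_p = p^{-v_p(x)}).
|19/6|_17 = 1

Step 1 — compute v_17(x) by factoring powers of 17 out of the numerator and denominator: v_17(19/6) = 0. Step 2 — apply |x|_p = p^{-v_p(x)} = 17^{0} = 1.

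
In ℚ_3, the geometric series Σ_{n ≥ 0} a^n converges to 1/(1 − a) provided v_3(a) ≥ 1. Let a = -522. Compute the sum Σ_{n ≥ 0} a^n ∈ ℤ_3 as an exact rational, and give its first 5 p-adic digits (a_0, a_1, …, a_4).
Σ a^n = 1/(1 − a) = 1/523;  first 5 digits = (1, 0, 2, 1, 0)

v_3(a) = 2 ≥ 1, so the series converges in ℤ_3 to 1/(1 − a) = 1/(1 − (-522)) = 1/523. Expand this rational in ℤ_3: compute digits iteratively via d_i = x_i mod 3, x_{i+1} = (x_i − d_i)/3. The first 5 digits are (1, 0, 2, 1, 0).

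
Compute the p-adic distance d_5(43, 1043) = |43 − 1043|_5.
d_5(43, 1043) = 1/125

Step 1 — x − y = 43 − 1043 = -1000. Step 2 — v_5(-1000) = 3 (factor: -1000 = −(5^3 · 8); the sign does not affect v_p). Step 3 — |x − y|_5 = 5^{-3} = 1/125.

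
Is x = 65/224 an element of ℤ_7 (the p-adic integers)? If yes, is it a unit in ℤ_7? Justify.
x ∉ ℤ_7 (v_7(x) = -1 < 0)

ℤ_7 = {x ∈ ℚ_7 : v_7(x) ≥ 0} and ℤ_7^× = {x ∈ ℤ_7 : v_7(x) = 0}. Here v_7(65/224) = v_7(num) − v_7(den) = -1; compare against these criteria.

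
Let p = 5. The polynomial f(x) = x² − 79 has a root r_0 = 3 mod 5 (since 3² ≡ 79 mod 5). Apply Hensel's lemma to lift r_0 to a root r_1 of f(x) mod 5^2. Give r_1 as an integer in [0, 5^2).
r_1 = 23 (mod 25)

Hensel's recurrence: r_{i+1} = r_i − f(r_i)·(f′(r_i))^{-1} mod 5^{i+2}, with f′(x) = 2x. Iterate:
  r_0 = 3 (mod 5)
  r_1 = 23 (mod 25)
Final: r_1 = 23, and one checks f(r_1) ≡ 0 mod 5^2.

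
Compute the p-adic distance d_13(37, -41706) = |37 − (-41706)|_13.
d_13(37, -41706) = 1/2197

Step 1 — x − y = 37 − (-41706) = 41743. Step 2 — v_13(41743) = 3 (factor: 41743 = (13^3 · 19); the sign does not affect v_p). Step 3 — |x − y|_13 = 13^{-3} = 1/2197.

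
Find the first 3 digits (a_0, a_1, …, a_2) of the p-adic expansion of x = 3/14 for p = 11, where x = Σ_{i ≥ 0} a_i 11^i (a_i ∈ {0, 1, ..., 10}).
(a_0, …, a_2) = (1, 7, 8)

v_11(3/14) = 0 (numerator and denominator both coprime to 11), so x ∈ ℤ_11^×. Compute digits iteratively via a_i = x_i mod 11, x_{i+1} = (x_i − a_i)/11, with x_0 = x:
  x_0 = 3/14;  a_0 = 1;  x_1 = (x_0 − 1)/11 = -1/14
  x_1 = -1/14;  a_1 = 7;  x_2 = (x_1 − 7)/11 = -9/14
  x_2 = -9/14;  a_2 = 8;  x_3 = (x_2 − 8)/11 = -11/14
Digits: (1, 7, 8).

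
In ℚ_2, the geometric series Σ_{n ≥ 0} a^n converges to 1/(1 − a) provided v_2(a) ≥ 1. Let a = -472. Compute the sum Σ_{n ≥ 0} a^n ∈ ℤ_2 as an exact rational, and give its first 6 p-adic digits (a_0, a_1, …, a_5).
Σ a^n = 1/(1 − a) = 1/473;  first 6 digits = (1, 0, 0, 1, 0, 1)

v_2(a) = 3 ≥ 1, so the series converges in ℤ_2 to 1/(1 − a) = 1/(1 − (-472)) = 1/473. Expand this rational in ℤ_2: compute digits iteratively via d_i = x_i mod 2, x_{i+1} = (x_i − d_i)/2. The first 6 digits are (1, 0, 0, 1, 0, 1).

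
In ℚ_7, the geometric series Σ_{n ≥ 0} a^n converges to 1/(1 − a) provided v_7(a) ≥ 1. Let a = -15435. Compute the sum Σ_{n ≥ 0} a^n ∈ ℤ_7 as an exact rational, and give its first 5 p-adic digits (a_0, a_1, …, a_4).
Σ a^n = 1/(1 − a) = 1/15436;  first 5 digits = (1, 0, 0, 4, 0)

v_7(a) = 3 ≥ 1, so the series converges in ℤ_7 to 1/(1 − a) = 1/(1 − (-15435)) = 1/15436. Expand this rational in ℤ_7: compute digits iteratively via d_i = x_i mod 7, x_{i+1} = (x_i − d_i)/7. The first 5 digits are (1, 0, 0, 4, 0).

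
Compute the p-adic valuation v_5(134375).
v_5(134375) = 5

v_5(n) is the largest exponent k such that 5^k divides n. Factor out: 134375 = 5^5 · 43. (Sign doesn't affect v_p.) So v_5(134375) = 5.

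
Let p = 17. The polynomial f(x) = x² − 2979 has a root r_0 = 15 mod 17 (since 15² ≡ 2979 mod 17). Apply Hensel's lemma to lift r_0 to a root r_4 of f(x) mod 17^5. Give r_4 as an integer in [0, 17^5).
r_4 = 351184 (mod 1419857)

Hensel's recurrence: r_{i+1} = r_i − f(r_i)·(f′(r_i))^{-1} mod 17^{i+2}, with f′(x) = 2x. Iterate:
  r_0 = 15 (mod 17)
  r_1 = 49 (mod 289)
  r_2 = 2361 (mod 4913)
  r_3 = 17100 (mod 83521)
  r_4 = 351184 (mod 1419857)
Final: r_4 = 351184, and one checks f(r_4) ≡ 0 mod 17^5.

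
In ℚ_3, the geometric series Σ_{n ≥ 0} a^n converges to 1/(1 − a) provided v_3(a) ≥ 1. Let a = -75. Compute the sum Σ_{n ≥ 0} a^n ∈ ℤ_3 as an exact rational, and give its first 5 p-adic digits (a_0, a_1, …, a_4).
Σ a^n = 1/(1 − a) = 1/76;  first 5 digits = (1, 2, 1, 0, 0)

v_3(a) = 1 ≥ 1, so the series converges in ℤ_3 to 1/(1 − a) = 1/(1 − (-75)) = 1/76. Expand this rational in ℤ_3: compute digits iteratively via d_i = x_i mod 3, x_{i+1} = (x_i − d_i)/3. The first 5 digits are (1, 2, 1, 0, 0).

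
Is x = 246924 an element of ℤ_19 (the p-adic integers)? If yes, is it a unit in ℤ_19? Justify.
x ∈ ℤ_19 but not a unit; v_19(x) = 3 > 0

ℤ_19 = {x ∈ ℚ_19 : v_19(x) ≥ 0} and ℤ_19^× = {x ∈ ℤ_19 : v_19(x) = 0}. Here v_19(246924) = v_19(num) − v_19(den) = 3; compare against these criteria.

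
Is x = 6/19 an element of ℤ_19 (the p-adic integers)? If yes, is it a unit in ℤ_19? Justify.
x ∉ ℤ_19 (v_19(x) = -1 < 0)

ℤ_19 = {x ∈ ℚ_19 : v_19(x) ≥ 0} and ℤ_19^× = {x ∈ ℤ_19 : v_19(x) = 0}. Here v_19(6/19) = v_19(num) − v_19(den) = -1; compare against these criteria.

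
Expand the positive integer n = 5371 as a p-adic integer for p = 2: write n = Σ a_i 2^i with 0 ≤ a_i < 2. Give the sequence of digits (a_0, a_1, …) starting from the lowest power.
(a_0, a_1, …) = (1, 1, 0, 1, 1, 1, 1, 1, 0, 0, 1, 0, 1)

Repeated division by 2 gives the digits low-to-high: 5371 = 1 + 1·2^1 + 1·2^3 + 1·2^4 + 1·2^5 + 1·2^6 + 1·2^7 + 1·2^10 + 1·2^12. Digit sequence: (1, 1, 0, 1, 1, 1, 1, 1, 0, 0, 1, 0, 1).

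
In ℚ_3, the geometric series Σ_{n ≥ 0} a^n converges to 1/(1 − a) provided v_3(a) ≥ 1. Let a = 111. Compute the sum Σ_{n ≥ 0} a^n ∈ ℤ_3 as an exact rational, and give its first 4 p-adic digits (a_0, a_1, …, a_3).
Σ a^n = 1/(1 − a) = -1/110;  first 4 digits = (1, 1, 1, 2)

v_3(a) = 1 ≥ 1, so the series converges in ℤ_3 to 1/(1 − a) = 1/(1 − 111) = -1/110. Expand this rational in ℤ_3: compute digits iteratively via d_i = x_i mod 3, x_{i+1} = (x_i − d_i)/3. The first 4 digits are (1, 1, 1, 2).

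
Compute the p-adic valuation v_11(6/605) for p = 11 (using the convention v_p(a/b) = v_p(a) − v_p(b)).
v_11(6/605) = -2

Factor powers of 11 from the numerator and denominator of the reduced fraction: 6 = 11^0 · 6 and 605 = 11^2 · 5. Apply v_p(a/b) = v_p(a) − v_p(b): v_11(6/605) = 0 − 2 = -2.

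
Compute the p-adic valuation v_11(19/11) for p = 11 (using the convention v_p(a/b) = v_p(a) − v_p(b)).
v_11(19/11) = -1

Factor powers of 11 from the numerator and denominator of the reduced fraction: 19 = 11^0 · 19 and 11 = 11^1 · 1. Apply v_p(a/b) = v_p(a) − v_p(b): v_11(19/11) = 0 − 1 = -1.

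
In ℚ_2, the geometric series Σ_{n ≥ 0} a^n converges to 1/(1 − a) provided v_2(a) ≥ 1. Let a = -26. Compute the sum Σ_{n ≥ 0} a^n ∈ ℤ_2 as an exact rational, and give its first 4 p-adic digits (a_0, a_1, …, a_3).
Σ a^n = 1/(1 − a) = 1/27;  first 4 digits = (1, 1, 0, 0)

v_2(a) = 1 ≥ 1, so the series converges in ℤ_2 to 1/(1 − a) = 1/(1 − (-26)) = 1/27. Expand this rational in ℤ_2: compute digits iteratively via d_i = x_i mod 2, x_{i+1} = (x_i − d_i)/2. The first 4 digits are (1, 1, 0, 0).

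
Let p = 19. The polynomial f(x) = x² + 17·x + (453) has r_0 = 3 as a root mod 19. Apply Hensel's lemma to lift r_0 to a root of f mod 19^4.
r_3 = 118012 (mod 130321)

Hensel: r_{i+1} = r_i − f(r_i)·(f′(r_i))^{-1} mod 19^{i+2}, f′(x) = 2x + 17. Iterate:
  r_0 = 3 (mod 19)
  r_1 = 326 (mod 361)
  r_2 = 1409 (mod 6859)
  r_3 = 118012 (mod 130321)
Final: r = 118012 satisfies f(r) ≡ 0 mod 19^4.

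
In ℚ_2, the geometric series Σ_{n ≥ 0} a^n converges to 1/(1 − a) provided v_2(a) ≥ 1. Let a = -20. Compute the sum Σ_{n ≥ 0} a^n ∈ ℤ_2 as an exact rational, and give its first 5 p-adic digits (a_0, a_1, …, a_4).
Σ a^n = 1/(1 − a) = 1/21;  first 5 digits = (1, 0, 1, 1, 1)

v_2(a) = 2 ≥ 1, so the series converges in ℤ_2 to 1/(1 − a) = 1/(1 − (-20)) = 1/21. Expand this rational in ℤ_2: compute digits iteratively via d_i = x_i mod 2, x_{i+1} = (x_i − d_i)/2. The first 5 digits are (1, 0, 1, 1, 1).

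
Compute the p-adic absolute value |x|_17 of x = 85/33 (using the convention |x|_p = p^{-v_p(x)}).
|85/33|_17 = 1/17

Step 1 — compute v_17(x) by factoring powers of 17 out of the numerator and denominator: v_17(85/33) = 1. Step 2 — apply |x|_p = p^{-v_p(x)} = 17^{-1} = 1/17.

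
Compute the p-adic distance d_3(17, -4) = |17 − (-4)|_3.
d_3(17, -4) = 1/3

Step 1 — x − y = 17 − (-4) = 21. Step 2 — v_3(21) = 1 (factor: 21 = (3^1 · 7); the sign does not affect v_p). Step 3 — |x − y|_3 = 3^{-1} = 1/3.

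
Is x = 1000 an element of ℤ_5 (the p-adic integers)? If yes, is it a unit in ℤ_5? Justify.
x ∈ ℤ_5 but not a unit; v_5(x) = 3 > 0

ℤ_5 = {x ∈ ℚ_5 : v_5(x) ≥ 0} and ℤ_5^× = {x ∈ ℤ_5 : v_5(x) = 0}. Here v_5(1000) = v_5(num) − v_5(den) = 3; compare against these criteria.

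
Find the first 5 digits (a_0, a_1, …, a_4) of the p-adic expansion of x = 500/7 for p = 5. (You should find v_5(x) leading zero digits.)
(a_0, …, a_4) = (0, 0, 0, 2, 4)

v_5(500/7) = 3, so a_0 = ... = a_2 = 0. Factor out: x = 5^3 · u with u = 4/7 a unit in ℤ_5. Expand u iteratively via a_{v+i} = u_i mod 5, u_{i+1} = (u_i − a_{v+i})/5:
  u_0 = 4/7;  a_3 = 2;  u_1 = (u_0 − 2)/5 = -2/7
  u_1 = -2/7;  a_4 = 4;  u_2 = (u_1 − 4)/5 = -6/7
Digits: (0, 0, 0, 2, 4).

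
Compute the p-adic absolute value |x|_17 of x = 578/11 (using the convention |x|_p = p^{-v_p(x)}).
|578/11|_17 = 1/289

Step 1 — compute v_17(x) by factoring powers of 17 out of the numerator and denominator: v_17(578/11) = 2. Step 2 — apply |x|_p = p^{-v_p(x)} = 17^{-2} = 1/289.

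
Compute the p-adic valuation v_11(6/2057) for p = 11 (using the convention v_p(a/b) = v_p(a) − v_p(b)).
v_11(6/2057) = -2

Factor powers of 11 from the numerator and denominator of the reduced fraction: 6 = 11^0 · 6 and 2057 = 11^2 · 17. Apply v_p(a/b) = v_p(a) − v_p(b): v_11(6/2057) = 0 − 2 = -2.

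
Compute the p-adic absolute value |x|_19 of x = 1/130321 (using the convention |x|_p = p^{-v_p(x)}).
|1/130321|_19 = 130321

Step 1 — compute v_19(x) by factoring powers of 19 out of the numerator and denominator: v_19(1/130321) = -4. Step 2 — apply |x|_p = p^{-v_p(x)} = 19^{4} = 130321.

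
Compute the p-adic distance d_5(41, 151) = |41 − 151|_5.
d_5(41, 151) = 1/5

Step 1 — x − y = 41 − 151 = -110. Step 2 — v_5(-110) = 1 (factor: -110 = −(5^1 · 22); the sign does not affect v_p). Step 3 — |x − y|_5 = 5^{-1} = 1/5.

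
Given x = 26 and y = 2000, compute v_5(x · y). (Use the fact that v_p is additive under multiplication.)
v_5(52000) = 3

v_p(x) = 0 (factor: 26 = 5^0 · 26); v_p(y) = 3 (factor: 2000 = 5^3 · 16). Additivity: v_p(xy) = v_p(x) + v_p(y) = 0 + 3 = 3. (Direct check: xy = 52000 = 5^3 · (416).)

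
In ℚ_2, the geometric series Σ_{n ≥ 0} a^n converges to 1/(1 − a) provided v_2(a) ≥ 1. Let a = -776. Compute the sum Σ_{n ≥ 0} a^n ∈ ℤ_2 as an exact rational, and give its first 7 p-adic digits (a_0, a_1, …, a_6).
Σ a^n = 1/(1 − a) = 1/777;  first 7 digits = (1, 0, 0, 1, 1, 1, 0)

v_2(a) = 3 ≥ 1, so the series converges in ℤ_2 to 1/(1 − a) = 1/(1 − (-776)) = 1/777. Expand this rational in ℤ_2: compute digits iteratively via d_i = x_i mod 2, x_{i+1} = (x_i − d_i)/2. The first 7 digits are (1, 0, 0, 1, 1, 1, 0).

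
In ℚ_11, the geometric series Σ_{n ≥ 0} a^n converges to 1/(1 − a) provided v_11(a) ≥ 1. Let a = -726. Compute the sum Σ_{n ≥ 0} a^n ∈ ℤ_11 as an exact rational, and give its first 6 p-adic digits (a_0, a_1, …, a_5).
Σ a^n = 1/(1 − a) = 1/727;  first 6 digits = (1, 0, 5, 10, 2, 3)

v_11(a) = 2 ≥ 1, so the series converges in ℤ_11 to 1/(1 − a) = 1/(1 − (-726)) = 1/727. Expand this rational in ℤ_11: compute digits iteratively via d_i = x_i mod 11, x_{i+1} = (x_i − d_i)/11. The first 6 digits are (1, 0, 5, 10, 2, 3).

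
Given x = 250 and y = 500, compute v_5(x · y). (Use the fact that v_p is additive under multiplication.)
v_5(125000) = 6

v_p(x) = 3 (factor: 250 = 5^3 · 2); v_p(y) = 3 (factor: 500 = 5^3 · 4). Additivity: v_p(xy) = v_p(x) + v_p(y) = 3 + 3 = 6. (Direct check: xy = 125000 = 5^6 · (8).)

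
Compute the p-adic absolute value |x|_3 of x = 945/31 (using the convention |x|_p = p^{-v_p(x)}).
|945/31|_3 = 1/27

Step 1 — compute v_3(x) by factoring powers of 3 out of the numerator and denominator: v_3(945/31) = 3. Step 2 — apply |x|_p = p^{-v_p(x)} = 3^{-3} = 1/27.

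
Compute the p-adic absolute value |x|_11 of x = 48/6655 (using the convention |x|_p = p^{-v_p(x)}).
|48/6655|_11 = 1331

Step 1 — compute v_11(x) by factoring powers of 11 out of the numerator and denominator: v_11(48/6655) = -3. Step 2 — apply |x|_p = p^{-v_p(x)} = 11^{3} = 1331.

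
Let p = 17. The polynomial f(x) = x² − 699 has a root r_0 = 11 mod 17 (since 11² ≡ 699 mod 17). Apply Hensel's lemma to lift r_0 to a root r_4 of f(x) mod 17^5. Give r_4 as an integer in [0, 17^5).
r_4 = 804876 (mod 1419857)

Hensel's recurrence: r_{i+1} = r_i − f(r_i)·(f′(r_i))^{-1} mod 17^{i+2}, with f′(x) = 2x. Iterate:
  r_0 = 11 (mod 17)
  r_1 = 11 (mod 289)
  r_2 = 4057 (mod 4913)
  r_3 = 53187 (mod 83521)
  r_4 = 804876 (mod 1419857)
Final: r_4 = 804876, and one checks f(r_4) ≡ 0 mod 17^5.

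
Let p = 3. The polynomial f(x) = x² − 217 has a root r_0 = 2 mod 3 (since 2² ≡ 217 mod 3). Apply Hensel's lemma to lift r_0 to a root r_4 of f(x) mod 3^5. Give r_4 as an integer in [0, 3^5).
r_4 = 134 (mod 243)

Hensel's recurrence: r_{i+1} = r_i − f(r_i)·(f′(r_i))^{-1} mod 3^{i+2}, with f′(x) = 2x. Iterate:
  r_0 = 2 (mod 3)
  r_1 = 8 (mod 9)
  r_2 = 26 (mod 27)
  r_3 = 53 (mod 81)
  r_4 = 134 (mod 243)
Final: r_4 = 134, and one checks f(r_4) ≡ 0 mod 3^5.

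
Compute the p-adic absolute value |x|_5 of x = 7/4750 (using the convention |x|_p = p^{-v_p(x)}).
|7/4750|_5 = 125

Step 1 — compute v_5(x) by factoring powers of 5 out of the numerator and denominator: v_5(7/4750) = -3. Step 2 — apply |x|_p = p^{-v_p(x)} = 5^{3} = 125.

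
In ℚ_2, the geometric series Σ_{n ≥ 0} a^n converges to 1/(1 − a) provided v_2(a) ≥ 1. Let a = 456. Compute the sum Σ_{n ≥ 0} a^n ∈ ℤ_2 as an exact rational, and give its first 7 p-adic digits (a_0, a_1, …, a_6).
Σ a^n = 1/(1 − a) = -1/455;  first 7 digits = (1, 0, 0, 1, 0, 0, 0)

v_2(a) = 3 ≥ 1, so the series converges in ℤ_2 to 1/(1 − a) = 1/(1 − 456) = -1/455. Expand this rational in ℤ_2: compute digits iteratively via d_i = x_i mod 2, x_{i+1} = (x_i − d_i)/2. The first 7 digits are (1, 0, 0, 1, 0, 0, 0).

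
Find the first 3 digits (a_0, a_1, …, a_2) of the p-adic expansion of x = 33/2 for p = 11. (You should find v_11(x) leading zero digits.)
(a_0, …, a_2) = (0, 7, 5)

v_11(33/2) = 1, so a_0 = ... = a_0 = 0. Factor out: x = 11^1 · u with u = 3/2 a unit in ℤ_11. Expand u iteratively via a_{v+i} = u_i mod 11, u_{i+1} = (u_i − a_{v+i})/11:
  u_0 = 3/2;  a_1 = 7;  u_1 = (u_0 − 7)/11 = -1/2
  u_1 = -1/2;  a_2 = 5;  u_2 = (u_1 − 5)/11 = -1/2
Digits: (0, 7, 5).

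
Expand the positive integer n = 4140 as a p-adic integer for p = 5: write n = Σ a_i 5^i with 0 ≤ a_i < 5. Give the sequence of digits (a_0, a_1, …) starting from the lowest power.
(a_0, a_1, …) = (0, 3, 0, 3, 1, 1)

Repeated division by 5 gives the digits low-to-high: 4140 = 3·5^1 + 3·5^3 + 1·5^4 + 1·5^5. Digit sequence: (0, 3, 0, 3, 1, 1).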